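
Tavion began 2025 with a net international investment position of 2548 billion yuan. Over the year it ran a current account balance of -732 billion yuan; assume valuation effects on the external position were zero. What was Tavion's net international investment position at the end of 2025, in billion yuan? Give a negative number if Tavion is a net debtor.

1816

With no valuation effects, change in NIIP = current account = -732
End-of-year NIIP = 2548 + (-732) = 1816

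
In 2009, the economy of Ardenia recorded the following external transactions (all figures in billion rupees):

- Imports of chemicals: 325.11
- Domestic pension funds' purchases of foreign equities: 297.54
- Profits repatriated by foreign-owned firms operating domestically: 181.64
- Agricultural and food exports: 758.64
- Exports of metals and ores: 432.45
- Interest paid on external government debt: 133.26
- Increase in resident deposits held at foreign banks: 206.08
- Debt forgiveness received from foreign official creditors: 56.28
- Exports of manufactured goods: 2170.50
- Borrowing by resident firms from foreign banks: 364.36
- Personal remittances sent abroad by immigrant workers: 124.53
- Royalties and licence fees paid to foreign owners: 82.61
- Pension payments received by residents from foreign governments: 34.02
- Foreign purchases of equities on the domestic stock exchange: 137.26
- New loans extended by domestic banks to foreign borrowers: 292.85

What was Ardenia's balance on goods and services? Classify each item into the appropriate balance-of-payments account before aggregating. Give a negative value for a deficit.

2953.87

Goods: 2170.50 + 758.64 - 325.11 + 432.45 = 3036.48
Services: -82.61
Trade balance = 3036.48 + (-82.61) = 2953.87
(Excluded from the trade balance — financial account: domestic pension funds' purchases of foreign equities 297.54, increase in resident deposits held at foreign banks 206.08, borrowing by resident firms from foreign banks 364.36, foreign purchases of equities on the domestic stock exchange 137.26, new loans extended by domestic banks to foreign borrowers 292.85; primary income: profits repatriated by foreign-owned firms operating domestically 181.64, interest paid on external government debt 133.26; capital account: debt forgiveness received from foreign official creditors 56.28; secondary income: personal remittances sent abroad by immigrant workers 124.53, pension payments received by residents from foreign governments 34.02.)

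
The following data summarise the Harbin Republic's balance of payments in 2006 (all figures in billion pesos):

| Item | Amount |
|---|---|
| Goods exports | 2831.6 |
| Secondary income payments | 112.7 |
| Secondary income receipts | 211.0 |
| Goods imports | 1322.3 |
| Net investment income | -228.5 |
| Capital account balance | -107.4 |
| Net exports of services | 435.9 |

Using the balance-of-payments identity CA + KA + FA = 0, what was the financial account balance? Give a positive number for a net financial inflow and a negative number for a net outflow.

Goods balance = 2831.6 - 1322.3 = 1509.3
Services balance = 435.9
Trade balance (goods + services) = 1509.3 + 435.9 = 1945.2
Net primary income = -228.5
Net secondary income = 211.0 - 112.7 = 98.3
Current account = 1945.2 + (-228.5) + 98.3 = 1815.0
Financial account = -(1815.0 + (-107.4)) = -1707.6

-1707.6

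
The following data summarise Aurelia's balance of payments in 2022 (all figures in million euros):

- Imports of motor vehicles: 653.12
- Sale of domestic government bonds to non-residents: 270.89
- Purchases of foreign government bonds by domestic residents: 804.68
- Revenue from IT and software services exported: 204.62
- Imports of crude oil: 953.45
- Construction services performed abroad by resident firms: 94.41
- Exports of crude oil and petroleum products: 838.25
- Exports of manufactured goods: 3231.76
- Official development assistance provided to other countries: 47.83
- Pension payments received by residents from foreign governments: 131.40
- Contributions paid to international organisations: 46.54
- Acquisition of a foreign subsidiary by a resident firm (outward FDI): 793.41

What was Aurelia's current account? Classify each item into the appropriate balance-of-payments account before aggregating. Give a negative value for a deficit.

2799.50

Goods: 838.25 - 653.12 - 953.45 + 3231.76 = 2463.44
Services: 204.62 + 94.41 = 299.03
Secondary income: 131.40 - 46.54 - 47.83 = 37.03
Current account = 2463.44 + 299.03 + 37.03 = 2799.50
(Excluded from the current account — financial account: sale of domestic government bonds to non-residents 270.89, purchases of foreign government bonds by domestic residents 804.68, acquisition of a foreign subsidiary by a resident firm (outward FDI) 793.41.)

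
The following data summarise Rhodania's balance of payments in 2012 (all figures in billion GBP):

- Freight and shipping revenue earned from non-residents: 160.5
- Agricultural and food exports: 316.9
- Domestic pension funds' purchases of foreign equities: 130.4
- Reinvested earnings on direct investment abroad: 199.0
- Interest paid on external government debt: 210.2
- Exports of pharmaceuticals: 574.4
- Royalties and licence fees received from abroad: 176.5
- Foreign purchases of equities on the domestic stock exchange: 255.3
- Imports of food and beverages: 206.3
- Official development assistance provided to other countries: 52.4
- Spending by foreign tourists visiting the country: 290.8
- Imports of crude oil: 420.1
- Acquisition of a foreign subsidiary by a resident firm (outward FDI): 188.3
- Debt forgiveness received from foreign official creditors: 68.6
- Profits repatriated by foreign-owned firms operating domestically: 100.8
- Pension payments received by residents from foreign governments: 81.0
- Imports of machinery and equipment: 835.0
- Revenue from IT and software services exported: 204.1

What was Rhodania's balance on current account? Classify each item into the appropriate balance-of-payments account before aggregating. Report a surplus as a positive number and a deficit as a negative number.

Goods: -206.3 - 835.0 - 420.1 + 316.9 + 574.4 = -570.1
Services: 204.1 + 290.8 + 176.5 + 160.5 = 831.9
Primary income: 199.0 - 210.2 - 100.8 = -112.0
Secondary income: 81.0 - 52.4 = 28.6
Current account = (-570.1) + 831.9 + (-112.0) + 28.6 = 178.4
(Excluded from the current account — financial account: domestic pension funds' purchases of foreign equities 130.4, foreign purchases of equities on the domestic stock exchange 255.3, acquisition of a foreign subsidiary by a resident firm (outward FDI) 188.3; capital account: debt forgiveness received from foreign official creditors 68.6.)

178.4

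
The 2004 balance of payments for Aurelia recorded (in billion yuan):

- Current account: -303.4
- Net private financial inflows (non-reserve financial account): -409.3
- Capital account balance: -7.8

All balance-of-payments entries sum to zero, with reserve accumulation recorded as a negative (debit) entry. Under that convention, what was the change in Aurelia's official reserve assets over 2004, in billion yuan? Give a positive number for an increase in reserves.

Official reserve transactions balance = -((-303.4) + (-7.8) + (-409.3)) = 720.5
An accumulation of reserves is recorded as a debit (negative entry), so the change in the stock of reserves is the negative of that balance.
Change in official reserves = -(720.5) = -720.5

-720.5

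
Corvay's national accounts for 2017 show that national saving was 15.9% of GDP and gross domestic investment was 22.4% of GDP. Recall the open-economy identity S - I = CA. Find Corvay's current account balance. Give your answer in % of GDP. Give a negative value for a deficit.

S - I = CA (net lending to the rest of the world).
CA = S - I = 15.9 - 22.4 = -6.5

-6.5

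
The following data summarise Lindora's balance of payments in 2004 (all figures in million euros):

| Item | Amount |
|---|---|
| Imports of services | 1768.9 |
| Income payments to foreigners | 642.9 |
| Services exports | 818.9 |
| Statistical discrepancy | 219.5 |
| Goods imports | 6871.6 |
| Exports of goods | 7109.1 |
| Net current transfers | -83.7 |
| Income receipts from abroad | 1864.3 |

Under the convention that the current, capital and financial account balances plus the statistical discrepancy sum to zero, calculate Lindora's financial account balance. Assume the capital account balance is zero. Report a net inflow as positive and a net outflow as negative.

-644.7

Goods balance = 7109.1 - 6871.6 = 237.5
Services balance = 818.9 - 1768.9 = -950.0
Trade balance (goods + services) = 237.5 + (-950.0) = -712.5
Net primary income = 1864.3 - 642.9 = 1221.4
Net secondary income = -83.7
Current account = -712.5 + 1221.4 + (-83.7) = 425.2
Financial account = -(425.2 + 219.5) = -644.7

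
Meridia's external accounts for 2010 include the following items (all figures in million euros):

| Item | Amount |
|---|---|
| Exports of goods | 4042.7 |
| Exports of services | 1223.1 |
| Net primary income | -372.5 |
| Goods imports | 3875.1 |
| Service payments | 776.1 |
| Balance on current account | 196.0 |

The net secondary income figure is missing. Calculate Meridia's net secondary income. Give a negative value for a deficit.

-46.1

Current account = goods balance + services balance + net primary income + net secondary income
Sum of the known components = 242.1
Net secondary income = CA - (known components) = 196.0 - 242.1 = -46.1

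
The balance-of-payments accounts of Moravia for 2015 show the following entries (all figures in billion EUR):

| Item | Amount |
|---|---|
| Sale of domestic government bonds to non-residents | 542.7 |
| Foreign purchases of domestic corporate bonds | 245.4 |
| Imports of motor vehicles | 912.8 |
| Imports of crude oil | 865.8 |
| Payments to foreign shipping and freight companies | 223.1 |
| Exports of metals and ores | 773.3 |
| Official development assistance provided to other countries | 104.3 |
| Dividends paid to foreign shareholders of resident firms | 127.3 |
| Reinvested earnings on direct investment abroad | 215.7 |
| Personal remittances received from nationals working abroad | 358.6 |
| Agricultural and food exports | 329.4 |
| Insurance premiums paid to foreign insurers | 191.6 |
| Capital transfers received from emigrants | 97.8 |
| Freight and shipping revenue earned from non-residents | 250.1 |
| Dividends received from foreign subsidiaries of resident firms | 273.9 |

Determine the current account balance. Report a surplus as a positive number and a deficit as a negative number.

-223.9

Goods: -865.8 + 773.3 - 912.8 + 329.4 = -675.9
Services: -191.6 - 223.1 + 250.1 = -164.6
Primary income: -127.3 + 273.9 + 215.7 = 362.3
Secondary income: 358.6 - 104.3 = 254.3
Current account = (-675.9) + (-164.6) + 362.3 + 254.3 = -223.9
(Excluded from the current account — financial account: sale of domestic government bonds to non-residents 542.7, foreign purchases of domestic corporate bonds 245.4; capital account: capital transfers received from emigrants 97.8.)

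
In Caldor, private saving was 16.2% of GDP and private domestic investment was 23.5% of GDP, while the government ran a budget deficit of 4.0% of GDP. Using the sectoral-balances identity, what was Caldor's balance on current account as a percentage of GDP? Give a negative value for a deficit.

-11.3

By the sectoral-balances identity, CA = (S_private - I) + (T - G).
Private balance = 16.2 - 23.5 = -7.3
Government balance (T - G) = -4.0
CA = -7.3 + (-4.0) = -11.3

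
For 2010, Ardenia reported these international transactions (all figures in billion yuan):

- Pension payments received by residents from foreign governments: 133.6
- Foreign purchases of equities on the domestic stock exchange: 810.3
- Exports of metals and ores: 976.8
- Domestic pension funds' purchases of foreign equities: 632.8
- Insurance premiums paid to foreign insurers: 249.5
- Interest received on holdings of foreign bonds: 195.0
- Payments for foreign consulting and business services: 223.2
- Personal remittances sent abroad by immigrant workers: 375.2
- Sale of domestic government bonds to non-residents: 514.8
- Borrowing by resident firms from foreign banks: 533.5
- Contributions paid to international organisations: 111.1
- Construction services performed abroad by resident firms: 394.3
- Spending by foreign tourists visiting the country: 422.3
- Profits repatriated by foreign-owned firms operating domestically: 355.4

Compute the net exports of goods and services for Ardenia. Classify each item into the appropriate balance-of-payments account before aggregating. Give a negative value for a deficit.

Goods: 976.8
Services: -249.5 + 422.3 - 223.2 + 394.3 = 343.9
Trade balance = 976.8 + 343.9 = 1320.7
(Excluded from the trade balance — secondary income: pension payments received by residents from foreign governments 133.6, personal remittances sent abroad by immigrant workers 375.2, contributions paid to international organisations 111.1; financial account: foreign purchases of equities on the domestic stock exchange 810.3, domestic pension funds' purchases of foreign equities 632.8, sale of domestic government bonds to non-residents 514.8, borrowing by resident firms from foreign banks 533.5; primary income: interest received on holdings of foreign bonds 195.0, profits repatriated by foreign-owned firms operating domestically 355.4.)

1320.7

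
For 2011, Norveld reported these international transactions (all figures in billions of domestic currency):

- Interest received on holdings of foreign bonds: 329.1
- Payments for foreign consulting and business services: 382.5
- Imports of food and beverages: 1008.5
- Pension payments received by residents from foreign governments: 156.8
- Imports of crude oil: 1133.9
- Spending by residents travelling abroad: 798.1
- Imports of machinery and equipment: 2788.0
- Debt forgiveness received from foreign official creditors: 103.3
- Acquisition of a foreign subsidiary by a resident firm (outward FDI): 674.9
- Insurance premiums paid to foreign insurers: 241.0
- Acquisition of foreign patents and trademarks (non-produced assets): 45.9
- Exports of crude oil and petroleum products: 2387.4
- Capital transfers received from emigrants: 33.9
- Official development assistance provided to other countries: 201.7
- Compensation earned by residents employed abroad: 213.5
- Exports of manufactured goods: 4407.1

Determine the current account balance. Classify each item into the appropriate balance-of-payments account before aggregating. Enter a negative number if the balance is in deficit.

Goods: -1133.9 - 1008.5 + 4407.1 + 2387.4 - 2788.0 = 1864.1
Services: -382.5 - 241.0 - 798.1 = -1421.6
Primary income: 329.1 + 213.5 = 542.6
Secondary income: 156.8 - 201.7 = -44.9
Current account = 1864.1 + (-1421.6) + 542.6 + (-44.9) = 940.2
(Excluded from the current account — capital account: debt forgiveness received from foreign official creditors 103.3, acquisition of foreign patents and trademarks (non-produced assets) 45.9, capital transfers received from emigrants 33.9; financial account: acquisition of a foreign subsidiary by a resident firm (outward FDI) 674.9.)

940.2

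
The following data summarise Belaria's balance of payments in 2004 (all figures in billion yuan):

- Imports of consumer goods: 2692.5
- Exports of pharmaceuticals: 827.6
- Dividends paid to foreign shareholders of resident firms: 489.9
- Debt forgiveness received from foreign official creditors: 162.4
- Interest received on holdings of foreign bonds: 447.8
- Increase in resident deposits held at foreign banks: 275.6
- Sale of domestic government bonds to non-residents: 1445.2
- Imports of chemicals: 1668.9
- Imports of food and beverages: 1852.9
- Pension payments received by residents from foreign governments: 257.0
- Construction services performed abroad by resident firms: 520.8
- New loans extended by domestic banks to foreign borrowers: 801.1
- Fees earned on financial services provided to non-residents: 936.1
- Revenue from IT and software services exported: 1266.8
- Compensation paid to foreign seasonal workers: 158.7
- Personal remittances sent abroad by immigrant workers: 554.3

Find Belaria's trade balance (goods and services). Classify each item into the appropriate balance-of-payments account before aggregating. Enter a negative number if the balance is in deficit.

-2663.0

Goods: -1668.9 + 827.6 - 1852.9 - 2692.5 = -5386.7
Services: 936.1 + 1266.8 + 520.8 = 2723.7
Trade balance = -5386.7 + 2723.7 = -2663.0
(Excluded from the trade balance — primary income: dividends paid to foreign shareholders of resident firms 489.9, interest received on holdings of foreign bonds 447.8, compensation paid to foreign seasonal workers 158.7; capital account: debt forgiveness received from foreign official creditors 162.4; financial account: increase in resident deposits held at foreign banks 275.6, sale of domestic government bonds to non-residents 1445.2, new loans extended by domestic banks to foreign borrowers 801.1; secondary income: pension payments received by residents from foreign governments 257.0, personal remittances sent abroad by immigrant workers 554.3.)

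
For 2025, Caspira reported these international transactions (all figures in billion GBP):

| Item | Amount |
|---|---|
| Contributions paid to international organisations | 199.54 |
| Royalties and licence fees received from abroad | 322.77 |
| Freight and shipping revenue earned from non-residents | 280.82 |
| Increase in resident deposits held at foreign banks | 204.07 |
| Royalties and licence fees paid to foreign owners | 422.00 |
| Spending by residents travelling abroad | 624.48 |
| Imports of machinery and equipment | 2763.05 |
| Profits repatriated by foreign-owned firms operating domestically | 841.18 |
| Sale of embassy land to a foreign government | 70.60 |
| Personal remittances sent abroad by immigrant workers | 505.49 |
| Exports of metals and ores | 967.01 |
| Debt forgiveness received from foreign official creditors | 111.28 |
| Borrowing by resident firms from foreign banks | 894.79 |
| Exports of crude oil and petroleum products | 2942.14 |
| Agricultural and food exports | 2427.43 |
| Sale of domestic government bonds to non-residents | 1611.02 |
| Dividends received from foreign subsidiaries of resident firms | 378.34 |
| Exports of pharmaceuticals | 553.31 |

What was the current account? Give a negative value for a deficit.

Goods: 2942.14 + 2427.43 - 2763.05 + 553.31 + 967.01 = 4126.84
Services: -422.00 + 280.82 - 624.48 + 322.77 = -442.89
Primary income: 378.34 - 841.18 = -462.84
Secondary income: -505.49 - 199.54 = -705.03
Current account = 4126.84 + (-442.89) + (-462.84) + (-705.03) = 2516.08
(Excluded from the current account — financial account: increase in resident deposits held at foreign banks 204.07, borrowing by resident firms from foreign banks 894.79, sale of domestic government bonds to non-residents 1611.02; capital account: sale of embassy land to a foreign government 70.60, debt forgiveness received from foreign official creditors 111.28.)

2516.08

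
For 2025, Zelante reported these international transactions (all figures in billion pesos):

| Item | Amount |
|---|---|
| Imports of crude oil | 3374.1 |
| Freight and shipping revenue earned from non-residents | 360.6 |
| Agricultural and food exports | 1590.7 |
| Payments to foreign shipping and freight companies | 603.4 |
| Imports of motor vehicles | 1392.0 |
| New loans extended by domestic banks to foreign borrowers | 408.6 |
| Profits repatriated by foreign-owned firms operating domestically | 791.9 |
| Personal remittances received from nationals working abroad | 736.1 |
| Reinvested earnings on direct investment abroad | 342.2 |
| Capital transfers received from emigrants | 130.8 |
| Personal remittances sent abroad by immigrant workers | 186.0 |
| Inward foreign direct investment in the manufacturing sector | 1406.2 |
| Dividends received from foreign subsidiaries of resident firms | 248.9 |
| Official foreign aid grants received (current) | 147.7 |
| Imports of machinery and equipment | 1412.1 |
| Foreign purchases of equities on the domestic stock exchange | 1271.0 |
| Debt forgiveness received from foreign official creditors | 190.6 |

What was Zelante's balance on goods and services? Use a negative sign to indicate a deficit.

Goods: -3374.1 + 1590.7 - 1412.1 - 1392.0 = -4587.5
Services: -603.4 + 360.6 = -242.8
Trade balance = -4587.5 + (-242.8) = -4830.3
(Excluded from the trade balance — financial account: new loans extended by domestic banks to foreign borrowers 408.6, inward foreign direct investment in the manufacturing sector 1406.2, foreign purchases of equities on the domestic stock exchange 1271.0; primary income: profits repatriated by foreign-owned firms operating domestically 791.9, reinvested earnings on direct investment abroad 342.2, dividends received from foreign subsidiaries of resident firms 248.9; secondary income: personal remittances received from nationals working abroad 736.1, personal remittances sent abroad by immigrant workers 186.0, official foreign aid grants received (current) 147.7; capital account: capital transfers received from emigrants 130.8, debt forgiveness received from foreign official creditors 190.6.)

-4830.3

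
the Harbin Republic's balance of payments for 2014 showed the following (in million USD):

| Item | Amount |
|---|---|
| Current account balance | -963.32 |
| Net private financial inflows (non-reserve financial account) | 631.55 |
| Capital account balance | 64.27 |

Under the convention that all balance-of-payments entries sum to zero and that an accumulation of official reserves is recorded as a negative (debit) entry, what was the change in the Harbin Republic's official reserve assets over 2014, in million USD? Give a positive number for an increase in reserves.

Official reserve transactions balance = -((-963.32) + 64.27 + 631.55) = 267.50
An accumulation of reserves is recorded as a debit (negative entry), so the change in the stock of reserves is the negative of that balance.
Change in official reserves = -(267.50) = -267.50

-267.50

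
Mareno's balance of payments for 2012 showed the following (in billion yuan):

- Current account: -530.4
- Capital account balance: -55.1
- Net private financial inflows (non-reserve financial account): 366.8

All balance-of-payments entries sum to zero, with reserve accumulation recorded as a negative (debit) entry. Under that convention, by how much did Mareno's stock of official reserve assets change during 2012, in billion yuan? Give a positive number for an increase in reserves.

-218.7

Official reserve transactions balance = -((-530.4) + (-55.1) + 366.8) = 218.7
An accumulation of reserves is recorded as a debit (negative entry), so the change in the stock of reserves is the negative of that balance.
Change in official reserves = -(218.7) = -218.7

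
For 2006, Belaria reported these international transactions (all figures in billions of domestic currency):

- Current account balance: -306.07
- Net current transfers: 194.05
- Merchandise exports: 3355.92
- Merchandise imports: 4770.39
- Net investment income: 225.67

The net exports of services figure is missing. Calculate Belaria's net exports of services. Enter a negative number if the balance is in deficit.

688.68

Current account = goods balance + services balance + net primary income + net secondary income
Sum of the known components = -994.75
Net exports of services = CA - (known components) = -306.07 - (-994.75) = 688.68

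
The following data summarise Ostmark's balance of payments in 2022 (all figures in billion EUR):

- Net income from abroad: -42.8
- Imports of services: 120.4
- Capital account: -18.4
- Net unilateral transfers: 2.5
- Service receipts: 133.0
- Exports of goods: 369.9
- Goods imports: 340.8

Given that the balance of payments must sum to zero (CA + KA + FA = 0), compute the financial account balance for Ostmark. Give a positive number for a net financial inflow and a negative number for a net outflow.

17.0

Goods balance = 369.9 - 340.8 = 29.1
Services balance = 133.0 - 120.4 = 12.6
Trade balance (goods + services) = 29.1 + 12.6 = 41.7
Net primary income = -42.8
Net secondary income = 2.5
Current account = 41.7 + (-42.8) + 2.5 = 1.4
Financial account = -(1.4 + (-18.4)) = 17.0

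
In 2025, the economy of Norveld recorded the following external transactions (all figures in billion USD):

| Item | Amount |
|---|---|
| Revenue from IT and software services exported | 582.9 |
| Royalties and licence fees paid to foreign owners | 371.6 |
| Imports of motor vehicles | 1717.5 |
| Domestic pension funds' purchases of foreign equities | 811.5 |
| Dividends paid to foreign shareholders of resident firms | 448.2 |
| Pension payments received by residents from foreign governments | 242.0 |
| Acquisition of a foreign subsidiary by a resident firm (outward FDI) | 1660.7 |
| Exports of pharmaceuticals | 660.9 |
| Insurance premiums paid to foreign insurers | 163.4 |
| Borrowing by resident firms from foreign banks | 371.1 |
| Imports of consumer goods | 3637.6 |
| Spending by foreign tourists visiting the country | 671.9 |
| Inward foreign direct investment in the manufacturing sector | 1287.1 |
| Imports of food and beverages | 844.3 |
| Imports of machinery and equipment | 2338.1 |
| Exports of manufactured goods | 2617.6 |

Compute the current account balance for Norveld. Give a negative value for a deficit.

Goods: -2338.1 + 2617.6 + 660.9 - 1717.5 - 844.3 - 3637.6 = -5259.0
Services: -371.6 - 163.4 + 671.9 + 582.9 = 719.8
Primary income: -448.2
Secondary income: 242.0
Current account = (-5259.0) + 719.8 + (-448.2) + 242.0 = -4745.4
(Excluded from the current account — financial account: domestic pension funds' purchases of foreign equities 811.5, acquisition of a foreign subsidiary by a resident firm (outward FDI) 1660.7, borrowing by resident firms from foreign banks 371.1, inward foreign direct investment in the manufacturing sector 1287.1.)

-4745.4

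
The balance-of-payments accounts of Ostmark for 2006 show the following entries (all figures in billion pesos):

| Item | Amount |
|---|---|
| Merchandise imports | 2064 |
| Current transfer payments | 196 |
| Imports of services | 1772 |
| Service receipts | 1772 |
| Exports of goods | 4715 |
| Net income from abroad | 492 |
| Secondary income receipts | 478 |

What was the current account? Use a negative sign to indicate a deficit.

Goods balance = 4715 - 2064 = 2651
Services balance = 1772 - 1772 = 0
Trade balance (goods + services) = 2651 + 0 = 2651
Net primary income = 492
Net secondary income = 478 - 196 = 282
Current account = 2651 + 492 + 282 = 3425

3425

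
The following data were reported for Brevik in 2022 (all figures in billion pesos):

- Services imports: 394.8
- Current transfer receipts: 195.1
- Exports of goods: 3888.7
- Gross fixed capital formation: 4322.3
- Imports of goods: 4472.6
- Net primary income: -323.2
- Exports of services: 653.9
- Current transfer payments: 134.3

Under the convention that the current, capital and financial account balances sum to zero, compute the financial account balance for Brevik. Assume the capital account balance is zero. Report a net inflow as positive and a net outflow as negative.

Goods balance = 3888.7 - 4472.6 = -583.9
Services balance = 653.9 - 394.8 = 259.1
Trade balance (goods + services) = -583.9 + 259.1 = -324.8
Net primary income = -323.2
Net secondary income = 195.1 - 134.3 = 60.8
Current account = -324.8 + (-323.2) + 60.8 = -587.2
Financial account = -(-587.2) = 587.2

587.2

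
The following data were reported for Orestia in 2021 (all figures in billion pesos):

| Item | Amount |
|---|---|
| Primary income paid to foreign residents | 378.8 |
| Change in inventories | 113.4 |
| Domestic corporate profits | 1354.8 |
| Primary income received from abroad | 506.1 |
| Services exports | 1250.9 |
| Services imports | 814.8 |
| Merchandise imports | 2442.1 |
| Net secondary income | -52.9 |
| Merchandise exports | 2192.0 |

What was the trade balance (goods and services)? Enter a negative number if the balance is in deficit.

186.0

Goods balance = 2192.0 - 2442.1 = -250.1
Services balance = 1250.9 - 814.8 = 436.1
Trade balance (goods + services) = -250.1 + 436.1 = 186.0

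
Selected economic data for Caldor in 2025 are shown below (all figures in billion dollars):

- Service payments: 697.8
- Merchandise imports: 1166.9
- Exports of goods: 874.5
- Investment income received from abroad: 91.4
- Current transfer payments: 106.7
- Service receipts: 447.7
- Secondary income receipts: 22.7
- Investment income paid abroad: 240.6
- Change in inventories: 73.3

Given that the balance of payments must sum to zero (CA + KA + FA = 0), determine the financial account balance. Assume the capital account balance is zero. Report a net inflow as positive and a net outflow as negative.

Goods balance = 874.5 - 1166.9 = -292.4
Services balance = 447.7 - 697.8 = -250.1
Trade balance (goods + services) = -292.4 + (-250.1) = -542.5
Net primary income = 91.4 - 240.6 = -149.2
Net secondary income = 22.7 - 106.7 = -84.0
Current account = -542.5 + (-149.2) + (-84.0) = -775.7
Financial account = -(-775.7) = 775.7

775.7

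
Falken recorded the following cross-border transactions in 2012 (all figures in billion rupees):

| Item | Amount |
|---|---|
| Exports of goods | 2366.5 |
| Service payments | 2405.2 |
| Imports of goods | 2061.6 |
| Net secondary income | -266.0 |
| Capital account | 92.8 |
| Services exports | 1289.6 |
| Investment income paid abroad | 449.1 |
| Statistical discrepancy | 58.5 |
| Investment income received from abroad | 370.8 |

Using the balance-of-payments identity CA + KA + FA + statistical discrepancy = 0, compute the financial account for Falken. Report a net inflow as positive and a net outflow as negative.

1003.7

Goods balance = 2366.5 - 2061.6 = 304.9
Services balance = 1289.6 - 2405.2 = -1115.6
Trade balance (goods + services) = 304.9 + (-1115.6) = -810.7
Net primary income = 370.8 - 449.1 = -78.3
Net secondary income = -266.0
Current account = -810.7 + (-78.3) + (-266.0) = -1155.0
Financial account = -(-1155.0 + 92.8 + 58.5) = 1003.7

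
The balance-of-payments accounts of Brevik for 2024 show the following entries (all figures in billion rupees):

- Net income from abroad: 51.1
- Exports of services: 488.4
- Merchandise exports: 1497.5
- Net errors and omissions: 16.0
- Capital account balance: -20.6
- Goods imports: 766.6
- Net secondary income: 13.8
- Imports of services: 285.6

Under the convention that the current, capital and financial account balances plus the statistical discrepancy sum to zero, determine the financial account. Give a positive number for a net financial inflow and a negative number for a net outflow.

-994.0

Goods balance = 1497.5 - 766.6 = 730.9
Services balance = 488.4 - 285.6 = 202.8
Trade balance (goods + services) = 730.9 + 202.8 = 933.7
Net primary income = 51.1
Net secondary income = 13.8
Current account = 933.7 + 51.1 + 13.8 = 998.6
Financial account = -(998.6 + (-20.6) + 16.0) = -994.0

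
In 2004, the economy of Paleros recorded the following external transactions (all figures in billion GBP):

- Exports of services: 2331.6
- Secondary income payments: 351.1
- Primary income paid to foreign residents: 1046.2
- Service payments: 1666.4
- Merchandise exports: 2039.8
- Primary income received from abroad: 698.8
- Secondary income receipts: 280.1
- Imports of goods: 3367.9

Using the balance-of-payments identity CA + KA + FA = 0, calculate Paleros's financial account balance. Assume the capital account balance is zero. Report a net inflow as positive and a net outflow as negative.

Goods balance = 2039.8 - 3367.9 = -1328.1
Services balance = 2331.6 - 1666.4 = 665.2
Trade balance (goods + services) = -1328.1 + 665.2 = -662.9
Net primary income = 698.8 - 1046.2 = -347.4
Net secondary income = 280.1 - 351.1 = -71.0
Current account = -662.9 + (-347.4) + (-71.0) = -1081.3
Financial account = -(-1081.3) = 1081.3

1081.3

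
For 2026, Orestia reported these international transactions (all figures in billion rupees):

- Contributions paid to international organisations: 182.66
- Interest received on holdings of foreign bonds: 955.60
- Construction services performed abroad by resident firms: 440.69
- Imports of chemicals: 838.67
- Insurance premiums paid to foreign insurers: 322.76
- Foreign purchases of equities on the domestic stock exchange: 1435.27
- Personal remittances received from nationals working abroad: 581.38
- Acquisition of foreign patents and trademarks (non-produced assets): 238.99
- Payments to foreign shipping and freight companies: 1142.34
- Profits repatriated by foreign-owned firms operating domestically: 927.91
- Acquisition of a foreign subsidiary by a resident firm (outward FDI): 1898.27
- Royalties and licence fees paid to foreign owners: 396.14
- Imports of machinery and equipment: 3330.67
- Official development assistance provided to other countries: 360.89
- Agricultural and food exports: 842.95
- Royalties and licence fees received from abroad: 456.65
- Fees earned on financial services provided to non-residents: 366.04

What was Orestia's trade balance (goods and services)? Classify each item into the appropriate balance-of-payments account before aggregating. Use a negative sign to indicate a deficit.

Goods: -3330.67 + 842.95 - 838.67 = -3326.39
Services: 440.69 + 366.04 - 322.76 - 396.14 - 1142.34 + 456.65 = -597.86
Trade balance = -3326.39 + (-597.86) = -3924.25
(Excluded from the trade balance — secondary income: contributions paid to international organisations 182.66, personal remittances received from nationals working abroad 581.38, official development assistance provided to other countries 360.89; primary income: interest received on holdings of foreign bonds 955.60, profits repatriated by foreign-owned firms operating domestically 927.91; financial account: foreign purchases of equities on the domestic stock exchange 1435.27, acquisition of a foreign subsidiary by a resident firm (outward FDI) 1898.27; capital account: acquisition of foreign patents and trademarks (non-produced assets) 238.99.)

-3924.25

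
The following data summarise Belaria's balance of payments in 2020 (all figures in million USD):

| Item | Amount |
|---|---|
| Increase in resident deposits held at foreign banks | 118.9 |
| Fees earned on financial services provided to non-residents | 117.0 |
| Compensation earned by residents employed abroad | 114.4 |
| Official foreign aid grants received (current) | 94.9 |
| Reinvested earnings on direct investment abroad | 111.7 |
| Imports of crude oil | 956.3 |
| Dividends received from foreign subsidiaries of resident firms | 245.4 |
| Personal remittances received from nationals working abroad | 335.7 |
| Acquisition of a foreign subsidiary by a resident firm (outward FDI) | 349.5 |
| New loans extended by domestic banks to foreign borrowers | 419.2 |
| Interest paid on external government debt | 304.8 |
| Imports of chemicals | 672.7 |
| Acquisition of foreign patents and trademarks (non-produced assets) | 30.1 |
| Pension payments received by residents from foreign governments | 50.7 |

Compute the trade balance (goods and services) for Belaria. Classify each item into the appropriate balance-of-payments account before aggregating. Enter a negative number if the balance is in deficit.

Goods: -672.7 - 956.3 = -1629.0
Services: 117.0
Trade balance = -1629.0 + 117.0 = -1512.0
(Excluded from the trade balance — financial account: increase in resident deposits held at foreign banks 118.9, acquisition of a foreign subsidiary by a resident firm (outward FDI) 349.5, new loans extended by domestic banks to foreign borrowers 419.2; primary income: compensation earned by residents employed abroad 114.4, reinvested earnings on direct investment abroad 111.7, dividends received from foreign subsidiaries of resident firms 245.4, interest paid on external government debt 304.8; secondary income: official foreign aid grants received (current) 94.9, personal remittances received from nationals working abroad 335.7, pension payments received by residents from foreign governments 50.7; capital account: acquisition of foreign patents and trademarks (non-produced assets) 30.1.)

-1512.0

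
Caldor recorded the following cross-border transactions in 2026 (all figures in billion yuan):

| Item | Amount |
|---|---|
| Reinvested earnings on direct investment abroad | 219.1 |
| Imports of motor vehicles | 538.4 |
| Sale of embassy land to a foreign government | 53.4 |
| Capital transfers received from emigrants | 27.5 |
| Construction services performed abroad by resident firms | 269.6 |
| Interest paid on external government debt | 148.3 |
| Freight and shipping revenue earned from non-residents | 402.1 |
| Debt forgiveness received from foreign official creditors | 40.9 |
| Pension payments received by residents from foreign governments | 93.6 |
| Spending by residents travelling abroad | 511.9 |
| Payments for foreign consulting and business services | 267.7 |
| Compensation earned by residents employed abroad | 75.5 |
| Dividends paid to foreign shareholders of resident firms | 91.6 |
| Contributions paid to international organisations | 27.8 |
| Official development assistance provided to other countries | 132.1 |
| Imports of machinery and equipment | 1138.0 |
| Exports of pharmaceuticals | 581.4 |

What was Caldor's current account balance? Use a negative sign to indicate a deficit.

-1214.5

Goods: -538.4 - 1138.0 + 581.4 = -1095.0
Services: 402.1 + 269.6 - 267.7 - 511.9 = -107.9
Primary income: -91.6 + 219.1 + 75.5 - 148.3 = 54.7
Secondary income: 93.6 - 27.8 - 132.1 = -66.3
Current account = (-1095.0) + (-107.9) + 54.7 + (-66.3) = -1214.5
(Excluded from the current account — capital account: sale of embassy land to a foreign government 53.4, capital transfers received from emigrants 27.5, debt forgiveness received from foreign official creditors 40.9.)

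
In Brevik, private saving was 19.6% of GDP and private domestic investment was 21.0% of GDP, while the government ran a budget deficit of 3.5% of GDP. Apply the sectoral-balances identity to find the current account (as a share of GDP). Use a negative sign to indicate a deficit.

-4.9

By the sectoral-balances identity, CA = (S_private - I) + (T - G).
Private balance = 19.6 - 21.0 = -1.4
Government balance (T - G) = -3.5
CA = -1.4 + (-3.5) = -4.9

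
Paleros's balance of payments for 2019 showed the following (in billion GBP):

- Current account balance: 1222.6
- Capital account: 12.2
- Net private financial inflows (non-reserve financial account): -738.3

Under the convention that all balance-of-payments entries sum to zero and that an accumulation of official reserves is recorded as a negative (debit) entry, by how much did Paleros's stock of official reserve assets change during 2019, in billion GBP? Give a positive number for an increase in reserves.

Official reserve transactions balance = -(1222.6 + 12.2 + (-738.3)) = -496.5
An accumulation of reserves is recorded as a debit (negative entry), so the change in the stock of reserves is the negative of that balance.
Change in official reserves = -(-496.5) = 496.5

496.5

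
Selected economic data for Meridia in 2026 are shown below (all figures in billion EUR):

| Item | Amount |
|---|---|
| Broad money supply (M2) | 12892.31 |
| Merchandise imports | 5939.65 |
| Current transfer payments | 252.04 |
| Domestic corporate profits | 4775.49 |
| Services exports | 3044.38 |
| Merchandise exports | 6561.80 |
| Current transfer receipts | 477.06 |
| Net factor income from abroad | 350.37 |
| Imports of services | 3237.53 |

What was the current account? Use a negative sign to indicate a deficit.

Goods balance = 6561.80 - 5939.65 = 622.15
Services balance = 3044.38 - 3237.53 = -193.15
Trade balance (goods + services) = 622.15 + (-193.15) = 429.00
Net primary income = 350.37
Net secondary income = 477.06 - 252.04 = 225.02
Current account = 429.00 + 350.37 + 225.02 = 1004.39

1004.39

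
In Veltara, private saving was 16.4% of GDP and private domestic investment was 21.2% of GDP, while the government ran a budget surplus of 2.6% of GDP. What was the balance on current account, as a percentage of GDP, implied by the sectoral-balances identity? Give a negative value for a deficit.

By the sectoral-balances identity, CA = (S_private - I) + (T - G).
Private balance = 16.4 - 21.2 = -4.8
Government balance (T - G) = 2.6
CA = -4.8 + 2.6 = -2.2

-2.2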